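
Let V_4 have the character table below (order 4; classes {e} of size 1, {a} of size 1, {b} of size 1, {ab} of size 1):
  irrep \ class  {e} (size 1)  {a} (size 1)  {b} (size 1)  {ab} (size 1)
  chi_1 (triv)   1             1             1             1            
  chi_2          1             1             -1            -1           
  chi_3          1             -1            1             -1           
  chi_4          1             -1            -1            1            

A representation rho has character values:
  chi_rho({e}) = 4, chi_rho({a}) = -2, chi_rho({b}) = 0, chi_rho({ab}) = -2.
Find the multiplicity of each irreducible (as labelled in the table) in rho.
Multiplicities: chi_1: 0, chi_2: 1, chi_3: 2, chi_4: 1.

Argument: Use <chi_rho, chi> = (1/|G|) sum_C |C| * chi_rho(C) * conj(chi(C)) with |G| = 4 for each irreducible chi in the table:
  <chi_rho, chi_1> = (1/4)[1*(4)*conj(1) + 1*(-2)*conj(1) + 1*(0)*conj(1) + 1*(-2)*conj(1)]
      = (1/4)[(4) + (-2) + (0) + (-2)] = 0/4 = 0
  <chi_rho, chi_2> = (1/4)[1*(4)*conj(1) + 1*(-2)*conj(1) + 1*(0)*conj(-1) + 1*(-2)*conj(-1)]
      = (1/4)[(4) + (-2) + (0) + (2)] = 4/4 = 1
  <chi_rho, chi_3> = (1/4)[1*(4)*conj(1) + 1*(-2)*conj(-1) + 1*(0)*conj(1) + 1*(-2)*conj(-1)]
      = (1/4)[(4) + (2) + (0) + (2)] = 8/4 = 2
  <chi_rho, chi_4> = (1/4)[1*(4)*conj(1) + 1*(-2)*conj(-1) + 1*(0)*conj(-1) + 1*(-2)*conj(1)]
      = (1/4)[(4) + (2) + (0) + (-2)] = 4/4 = 1
Dimension check: dim(rho) = sum (mult * dim) = 0*1 + 1*1 + 2*1 + 1*1 = 4 = chi_rho(e) = 4.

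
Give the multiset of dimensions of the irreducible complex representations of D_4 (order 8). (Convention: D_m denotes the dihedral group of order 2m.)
Dimensions: 1, 1, 1, 1, 2

Justification: There are 5 irreducibles (= number of conjugacy classes). Their dimensions d_i satisfy sum d_i^2 = |G| = 8: 1 + 1 + 1 + 1 + 4 = 8.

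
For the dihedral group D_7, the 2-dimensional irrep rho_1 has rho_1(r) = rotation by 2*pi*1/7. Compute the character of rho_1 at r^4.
chi_{rho_1}(r^4) = 2*cos(2*pi*1*4/7) = -2*cos(pi/7)

Argument: rho_1(r^4) is rotation by angle 2*pi*1*4/7, whose trace is 2*cos(2*pi*1*4/7) = -2*cos(pi/7).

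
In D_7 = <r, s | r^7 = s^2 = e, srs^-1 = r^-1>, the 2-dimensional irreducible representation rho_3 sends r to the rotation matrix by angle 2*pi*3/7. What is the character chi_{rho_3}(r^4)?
chi_{rho_3}(r^4) = 2*cos(2*pi*3*4/7) = -2*cos(3*pi/7)

Reasoning: rho_3(r^4) is rotation by angle 2*pi*3*4/7, whose trace is 2*cos(2*pi*3*4/7) = -2*cos(3*pi/7).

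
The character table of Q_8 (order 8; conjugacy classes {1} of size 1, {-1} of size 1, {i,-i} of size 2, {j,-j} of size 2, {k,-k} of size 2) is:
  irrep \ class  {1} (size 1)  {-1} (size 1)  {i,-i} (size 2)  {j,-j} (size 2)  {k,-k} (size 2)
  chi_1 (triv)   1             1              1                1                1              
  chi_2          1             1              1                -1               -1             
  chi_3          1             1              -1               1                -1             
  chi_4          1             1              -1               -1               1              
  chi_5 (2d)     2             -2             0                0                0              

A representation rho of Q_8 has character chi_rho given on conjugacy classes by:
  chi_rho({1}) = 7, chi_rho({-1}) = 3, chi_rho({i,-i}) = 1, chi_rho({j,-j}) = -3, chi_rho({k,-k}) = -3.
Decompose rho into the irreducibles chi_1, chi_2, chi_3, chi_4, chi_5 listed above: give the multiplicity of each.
Multiplicities: chi_1: 0, chi_2: 3, chi_3: 1, chi_4: 1, chi_5: 1.

Use <chi_rho, chi> = (1/|G|) sum_C |C| * chi_rho(C) * conj(chi(C)) with |G| = 8 for each irreducible chi in the table:
  <chi_rho, chi_1> = (1/8)[1*(7)*conj(1) + 1*(3)*conj(1) + 2*(1)*conj(1) + 2*(-3)*conj(1) + 2*(-3)*conj(1)]
      = (1/8)[(7) + (3) + (2) + (-6) + (-6)] = 0/8 = 0
  <chi_rho, chi_2> = (1/8)[1*(7)*conj(1) + 1*(3)*conj(1) + 2*(1)*conj(1) + 2*(-3)*conj(-1) + 2*(-3)*conj(-1)]
      = (1/8)[(7) + (3) + (2) + (6) + (6)] = 24/8 = 3
  <chi_rho, chi_3> = (1/8)[1*(7)*conj(1) + 1*(3)*conj(1) + 2*(1)*conj(-1) + 2*(-3)*conj(1) + 2*(-3)*conj(-1)]
      = (1/8)[(7) + (3) + (-2) + (-6) + (6)] = 8/8 = 1
  <chi_rho, chi_4> = (1/8)[1*(7)*conj(1) + 1*(3)*conj(1) + 2*(1)*conj(-1) + 2*(-3)*conj(-1) + 2*(-3)*conj(1)]
      = (1/8)[(7) + (3) + (-2) + (6) + (-6)] = 8/8 = 1
  <chi_rho, chi_5> = (1/8)[1*(7)*conj(2) + 1*(3)*conj(-2) + 2*(1)*conj(0) + 2*(-3)*conj(0) + 2*(-3)*conj(0)]
      = (1/8)[(14) + (-6) + (0) + (0) + (0)] = 8/8 = 1
Dimension check: dim(rho) = sum (mult * dim) = 0*1 + 3*1 + 1*1 + 1*1 + 1*2 = 7 = chi_rho(e) = 7.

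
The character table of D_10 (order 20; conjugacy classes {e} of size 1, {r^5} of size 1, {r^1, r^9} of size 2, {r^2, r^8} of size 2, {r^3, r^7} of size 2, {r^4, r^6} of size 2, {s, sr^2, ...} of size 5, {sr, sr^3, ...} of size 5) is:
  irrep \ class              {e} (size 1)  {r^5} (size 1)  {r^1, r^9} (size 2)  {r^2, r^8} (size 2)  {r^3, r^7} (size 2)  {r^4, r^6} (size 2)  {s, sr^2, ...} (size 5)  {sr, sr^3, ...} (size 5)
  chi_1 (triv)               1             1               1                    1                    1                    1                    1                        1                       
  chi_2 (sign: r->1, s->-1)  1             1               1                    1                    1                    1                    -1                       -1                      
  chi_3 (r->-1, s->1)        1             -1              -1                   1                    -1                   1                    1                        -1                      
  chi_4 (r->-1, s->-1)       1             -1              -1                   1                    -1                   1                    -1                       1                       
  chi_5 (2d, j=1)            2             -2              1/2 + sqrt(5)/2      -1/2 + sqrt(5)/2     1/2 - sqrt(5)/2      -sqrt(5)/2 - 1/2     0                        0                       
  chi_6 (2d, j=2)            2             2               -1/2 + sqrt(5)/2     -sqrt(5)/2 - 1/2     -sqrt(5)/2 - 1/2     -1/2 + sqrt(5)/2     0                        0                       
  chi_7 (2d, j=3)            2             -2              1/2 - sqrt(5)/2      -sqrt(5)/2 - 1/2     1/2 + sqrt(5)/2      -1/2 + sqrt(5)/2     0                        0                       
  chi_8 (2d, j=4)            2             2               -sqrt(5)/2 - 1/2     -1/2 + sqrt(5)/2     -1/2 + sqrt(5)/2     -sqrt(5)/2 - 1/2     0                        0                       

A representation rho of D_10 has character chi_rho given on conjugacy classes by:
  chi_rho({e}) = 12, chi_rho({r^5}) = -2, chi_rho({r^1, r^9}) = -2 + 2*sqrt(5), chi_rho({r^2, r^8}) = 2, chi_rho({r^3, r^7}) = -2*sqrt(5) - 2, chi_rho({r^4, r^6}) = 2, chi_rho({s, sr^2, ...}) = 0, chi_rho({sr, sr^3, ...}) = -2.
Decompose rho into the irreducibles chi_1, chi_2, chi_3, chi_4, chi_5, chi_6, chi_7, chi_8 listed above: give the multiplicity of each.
Multiplicities: chi_1: 0, chi_2: 1, chi_3: 2, chi_4: 1, chi_5: 2, chi_6: 2, chi_7: 0, chi_8: 0.

Use <chi_rho, chi> = (1/|G|) sum_C |C| * chi_rho(C) * conj(chi(C)) with |G| = 20 for each irreducible chi in the table:
  <chi_rho, chi_1> = (1/20)[1*(12)*conj(1) + 1*(-2)*conj(1) + 2*(-2 + 2*sqrt(5))*conj(1) + 2*(2)*conj(1) + 2*(-2*sqrt(5) - 2)*conj(1) + 2*(2)*conj(1) + 5*(0)*conj(1) + 5*(-2)*conj(1)]
      = (1/20)[(12) + (-2) + (-4 + 4*sqrt(5)) + (4) + (-4*sqrt(5) - 4) + (4) + (0) + (-10)] = 0/20 = 0
  <chi_rho, chi_2> = (1/20)[1*(12)*conj(1) + 1*(-2)*conj(1) + 2*(-2 + 2*sqrt(5))*conj(1) + 2*(2)*conj(1) + 2*(-2*sqrt(5) - 2)*conj(1) + 2*(2)*conj(1) + 5*(0)*conj(-1) + 5*(-2)*conj(-1)]
      = (1/20)[(12) + (-2) + (-4 + 4*sqrt(5)) + (4) + (-4*sqrt(5) - 4) + (4) + (0) + (10)] = 20/20 = 1
  <chi_rho, chi_3> = (1/20)[1*(12)*conj(1) + 1*(-2)*conj(-1) + 2*(-2 + 2*sqrt(5))*conj(-1) + 2*(2)*conj(1) + 2*(-2*sqrt(5) - 2)*conj(-1) + 2*(2)*conj(1) + 5*(0)*conj(1) + 5*(-2)*conj(-1)]
      = (1/20)[(12) + (2) + (4 - 4*sqrt(5)) + (4) + (4 + 4*sqrt(5)) + (4) + (0) + (10)] = 40/20 = 2
  <chi_rho, chi_4> = (1/20)[1*(12)*conj(1) + 1*(-2)*conj(-1) + 2*(-2 + 2*sqrt(5))*conj(-1) + 2*(2)*conj(1) + 2*(-2*sqrt(5) - 2)*conj(-1) + 2*(2)*conj(1) + 5*(0)*conj(-1) + 5*(-2)*conj(1)]
      = (1/20)[(12) + (2) + (4 - 4*sqrt(5)) + (4) + (4 + 4*sqrt(5)) + (4) + (0) + (-10)] = 20/20 = 1
  <chi_rho, chi_5> = (1/20)[1*(12)*conj(2) + 1*(-2)*conj(-2) + 2*(-2 + 2*sqrt(5))*conj(1/2 + sqrt(5)/2) + 2*(2)*conj(-1/2 + sqrt(5)/2) + 2*(-2*sqrt(5) - 2)*conj(1/2 - sqrt(5)/2) + 2*(2)*conj(-sqrt(5)/2 - 1/2) + 5*(0)*conj(0) + 5*(-2)*conj(0)]
      = (1/20)[(24) + (4) + (8) + (-2 + 2*sqrt(5)) + (8) + (-2*sqrt(5) - 2) + (0) + (0)] = 40/20 = 2
  <chi_rho, chi_6> = (1/20)[1*(12)*conj(2) + 1*(-2)*conj(2) + 2*(-2 + 2*sqrt(5))*conj(-1/2 + sqrt(5)/2) + 2*(2)*conj(-sqrt(5)/2 - 1/2) + 2*(-2*sqrt(5) - 2)*conj(-sqrt(5)/2 - 1/2) + 2*(2)*conj(-1/2 + sqrt(5)/2) + 5*(0)*conj(0) + 5*(-2)*conj(0)]
      = (1/20)[(24) + (-4) + (12 - 4*sqrt(5)) + (-2*sqrt(5) - 2) + (4*sqrt(5) + 12) + (-2 + 2*sqrt(5)) + (0) + (0)] = 40/20 = 2
  <chi_rho, chi_7> = (1/20)[1*(12)*conj(2) + 1*(-2)*conj(-2) + 2*(-2 + 2*sqrt(5))*conj(1/2 - sqrt(5)/2) + 2*(2)*conj(-sqrt(5)/2 - 1/2) + 2*(-2*sqrt(5) - 2)*conj(1/2 + sqrt(5)/2) + 2*(2)*conj(-1/2 + sqrt(5)/2) + 5*(0)*conj(0) + 5*(-2)*conj(0)]
      = (1/20)[(24) + (4) + (-12 + 4*sqrt(5)) + (-2*sqrt(5) - 2) + (-12 - 4*sqrt(5)) + (-2 + 2*sqrt(5)) + (0) + (0)] = 0/20 = 0
  <chi_rho, chi_8> = (1/20)[1*(12)*conj(2) + 1*(-2)*conj(2) + 2*(-2 + 2*sqrt(5))*conj(-sqrt(5)/2 - 1/2) + 2*(2)*conj(-1/2 + sqrt(5)/2) + 2*(-2*sqrt(5) - 2)*conj(-1/2 + sqrt(5)/2) + 2*(2)*conj(-sqrt(5)/2 - 1/2) + 5*(0)*conj(0) + 5*(-2)*conj(0)]
      = (1/20)[(24) + (-4) + (-8) + (-2 + 2*sqrt(5)) + (-8) + (-2*sqrt(5) - 2) + (0) + (0)] = 0/20 = 0
Dimension check: dim(rho) = sum (mult * dim) = 0*1 + 1*1 + 2*1 + 1*1 + 2*2 + 2*2 + 0*2 + 0*2 = 12 = chi_rho(e) = 12.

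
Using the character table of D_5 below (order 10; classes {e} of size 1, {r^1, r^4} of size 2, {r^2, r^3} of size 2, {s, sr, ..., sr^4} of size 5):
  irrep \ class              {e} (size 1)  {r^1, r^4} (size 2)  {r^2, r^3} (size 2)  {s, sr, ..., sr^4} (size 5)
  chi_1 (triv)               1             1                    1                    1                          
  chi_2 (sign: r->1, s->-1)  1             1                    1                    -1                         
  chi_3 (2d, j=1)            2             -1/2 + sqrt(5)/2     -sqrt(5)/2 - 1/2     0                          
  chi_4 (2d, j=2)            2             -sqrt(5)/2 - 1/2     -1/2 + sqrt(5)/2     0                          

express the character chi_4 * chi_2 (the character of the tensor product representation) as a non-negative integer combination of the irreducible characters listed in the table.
chi_4 tensor chi_2 = chi_4 (all other irreducibles have multiplicity 0).

Proof sketch: The character of a tensor product is the pointwise product (chi_4 * chi_2)(C) = chi_4(C) * chi_2(C):
  {e}: (2)*(1), {r^1, r^4}: (-sqrt(5)/2 - 1/2)*(1), {r^2, r^3}: (-1/2 + sqrt(5)/2)*(1), {s, sr, ..., sr^4}: (0)*(-1)
so (chi_4 * chi_2) takes values
  {e} -> 2, {r^1, r^4} -> -sqrt(5)/2 - 1/2, {r^2, r^3} -> -1/2 + sqrt(5)/2, {s, sr, ..., sr^4} -> 0.
Now take the inner product of this character with each irreducible chi from the table, <chi_4*chi_2, chi> = (1/10) sum_C |C| (chi_4*chi_2)(C) conj(chi(C)):
  <chi_4*chi_2, chi_1> = (1/10)[1*(2)*conj(1) + 2*(-sqrt(5)/2 - 1/2)*conj(1) + 2*(-1/2 + sqrt(5)/2)*conj(1) + 5*(0)*conj(1)]
      = (1/10)[(2) + (-sqrt(5) - 1) + (-1 + sqrt(5)) + (0)] = 0/10 = 0
  <chi_4*chi_2, chi_2> = (1/10)[1*(2)*conj(1) + 2*(-sqrt(5)/2 - 1/2)*conj(1) + 2*(-1/2 + sqrt(5)/2)*conj(1) + 5*(0)*conj(-1)]
      = (1/10)[(2) + (-sqrt(5) - 1) + (-1 + sqrt(5)) + (0)] = 0/10 = 0
  <chi_4*chi_2, chi_3> = (1/10)[1*(2)*conj(2) + 2*(-sqrt(5)/2 - 1/2)*conj(-1/2 + sqrt(5)/2) + 2*(-1/2 + sqrt(5)/2)*conj(-sqrt(5)/2 - 1/2) + 5*(0)*conj(0)]
      = (1/10)[(4) + (-2) + (-2) + (0)] = 0/10 = 0
  <chi_4*chi_2, chi_4> = (1/10)[1*(2)*conj(2) + 2*(-sqrt(5)/2 - 1/2)*conj(-sqrt(5)/2 - 1/2) + 2*(-1/2 + sqrt(5)/2)*conj(-1/2 + sqrt(5)/2) + 5*(0)*conj(0)]
      = (1/10)[(4) + (sqrt(5) + 3) + (3 - sqrt(5)) + (0)] = 10/10 = 1
Hence the multiplicities are chi_4: 1. Dimension check: dim(chi_4)*dim(chi_2) = 2*1 = 2 and sum (mult * dim) = 1*2 = 2.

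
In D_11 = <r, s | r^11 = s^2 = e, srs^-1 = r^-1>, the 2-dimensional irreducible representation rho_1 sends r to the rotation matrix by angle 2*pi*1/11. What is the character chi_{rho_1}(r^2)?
chi_{rho_1}(r^2) = 2*cos(2*pi*1*2/11) = 2*cos(4*pi/11)

Solution. rho_1(r^2) is rotation by angle 2*pi*1*2/11, whose trace is 2*cos(2*pi*1*2/11) = 2*cos(4*pi/11).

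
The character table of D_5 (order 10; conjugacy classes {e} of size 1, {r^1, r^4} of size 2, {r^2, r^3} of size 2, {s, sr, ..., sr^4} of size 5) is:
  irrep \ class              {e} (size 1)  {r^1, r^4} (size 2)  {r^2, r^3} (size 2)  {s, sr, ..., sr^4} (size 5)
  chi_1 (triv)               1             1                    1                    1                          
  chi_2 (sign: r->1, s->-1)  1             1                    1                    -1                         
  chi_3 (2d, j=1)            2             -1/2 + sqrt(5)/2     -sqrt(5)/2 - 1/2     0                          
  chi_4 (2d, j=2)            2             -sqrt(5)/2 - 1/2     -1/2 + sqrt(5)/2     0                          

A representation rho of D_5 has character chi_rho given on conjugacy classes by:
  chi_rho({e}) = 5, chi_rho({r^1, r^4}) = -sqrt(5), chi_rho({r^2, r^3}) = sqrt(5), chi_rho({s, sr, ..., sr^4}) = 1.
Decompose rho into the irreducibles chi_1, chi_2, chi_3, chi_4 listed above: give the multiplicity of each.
Multiplicities: chi_1: 1, chi_2: 0, chi_3: 0, chi_4: 2.

Use <chi_rho, chi> = (1/|G|) sum_C |C| * chi_rho(C) * conj(chi(C)) with |G| = 10 for each irreducible chi in the table:
  <chi_rho, chi_1> = (1/10)[1*(5)*conj(1) + 2*(-sqrt(5))*conj(1) + 2*(sqrt(5))*conj(1) + 5*(1)*conj(1)]
      = (1/10)[(5) + (-2*sqrt(5)) + (2*sqrt(5)) + (5)] = 10/10 = 1
  <chi_rho, chi_2> = (1/10)[1*(5)*conj(1) + 2*(-sqrt(5))*conj(1) + 2*(sqrt(5))*conj(1) + 5*(1)*conj(-1)]
      = (1/10)[(5) + (-2*sqrt(5)) + (2*sqrt(5)) + (-5)] = 0/10 = 0
  <chi_rho, chi_3> = (1/10)[1*(5)*conj(2) + 2*(-sqrt(5))*conj(-1/2 + sqrt(5)/2) + 2*(sqrt(5))*conj(-sqrt(5)/2 - 1/2) + 5*(1)*conj(0)]
      = (1/10)[(10) + (-5 + sqrt(5)) + (-5 - sqrt(5)) + (0)] = 0/10 = 0
  <chi_rho, chi_4> = (1/10)[1*(5)*conj(2) + 2*(-sqrt(5))*conj(-sqrt(5)/2 - 1/2) + 2*(sqrt(5))*conj(-1/2 + sqrt(5)/2) + 5*(1)*conj(0)]
      = (1/10)[(10) + (sqrt(5) + 5) + (5 - sqrt(5)) + (0)] = 20/10 = 2
Dimension check: dim(rho) = sum (mult * dim) = 1*1 + 0*1 + 0*2 + 2*2 = 5 = chi_rho(e) = 5.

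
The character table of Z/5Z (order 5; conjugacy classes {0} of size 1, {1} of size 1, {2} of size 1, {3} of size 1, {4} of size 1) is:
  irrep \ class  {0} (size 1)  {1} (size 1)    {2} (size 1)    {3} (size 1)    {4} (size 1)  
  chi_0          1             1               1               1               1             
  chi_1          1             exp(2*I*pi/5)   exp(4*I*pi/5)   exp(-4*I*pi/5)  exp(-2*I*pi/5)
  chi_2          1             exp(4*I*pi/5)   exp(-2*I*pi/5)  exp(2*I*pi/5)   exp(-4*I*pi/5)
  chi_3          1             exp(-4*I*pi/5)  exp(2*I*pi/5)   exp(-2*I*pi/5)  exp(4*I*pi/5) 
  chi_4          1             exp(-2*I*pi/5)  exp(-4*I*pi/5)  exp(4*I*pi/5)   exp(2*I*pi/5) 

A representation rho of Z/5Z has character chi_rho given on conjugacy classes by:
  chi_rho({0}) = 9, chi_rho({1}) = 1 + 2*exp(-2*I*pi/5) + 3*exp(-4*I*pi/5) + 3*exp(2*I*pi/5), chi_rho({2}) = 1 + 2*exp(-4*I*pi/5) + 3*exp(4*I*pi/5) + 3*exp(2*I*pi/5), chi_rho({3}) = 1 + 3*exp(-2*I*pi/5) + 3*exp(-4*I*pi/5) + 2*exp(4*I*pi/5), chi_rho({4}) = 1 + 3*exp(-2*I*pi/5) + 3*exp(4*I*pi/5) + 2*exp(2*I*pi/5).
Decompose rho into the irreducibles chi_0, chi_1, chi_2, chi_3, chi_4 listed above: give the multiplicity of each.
Multiplicities: chi_0: 1, chi_1: 3, chi_2: 0, chi_3: 3, chi_4: 2.

Explanation: Use <chi_rho, chi> = (1/|G|) sum_C |C| * chi_rho(C) * conj(chi(C)) with |G| = 5 for each irreducible chi in the table:
  <chi_rho, chi_0> = (1/5)[1*(9)*conj(1) + 1*(1 + 2*exp(-2*I*pi/5) + 3*exp(-4*I*pi/5) + 3*exp(2*I*pi/5))*conj(1) + 1*(1 + 2*exp(-4*I*pi/5) + 3*exp(4*I*pi/5) + 3*exp(2*I*pi/5))*conj(1) + 1*(1 + 3*exp(-2*I*pi/5) + 3*exp(-4*I*pi/5) + 2*exp(4*I*pi/5))*conj(1) + 1*(1 + 3*exp(-2*I*pi/5) + 3*exp(4*I*pi/5) + 2*exp(2*I*pi/5))*conj(1)]
      = (1/5)[(9) + (1 + 2*exp(-2*I*pi/5) + 3*exp(-4*I*pi/5) + 3*exp(2*I*pi/5)) + (1 + 2*exp(-4*I*pi/5) + 3*exp(4*I*pi/5) + 3*exp(2*I*pi/5)) + (1 + 3*exp(-2*I*pi/5) + 3*exp(-4*I*pi/5) + 2*exp(4*I*pi/5)) + (1 + 3*exp(-2*I*pi/5) + 3*exp(4*I*pi/5) + 2*exp(2*I*pi/5))] = 5/5 = 1
  <chi_rho, chi_1> = (1/5)[1*(9)*conj(1) + 1*(1 + 2*exp(-2*I*pi/5) + 3*exp(-4*I*pi/5) + 3*exp(2*I*pi/5))*conj(exp(2*I*pi/5)) + 1*(1 + 2*exp(-4*I*pi/5) + 3*exp(4*I*pi/5) + 3*exp(2*I*pi/5))*conj(exp(4*I*pi/5)) + 1*(1 + 3*exp(-2*I*pi/5) + 3*exp(-4*I*pi/5) + 2*exp(4*I*pi/5))*conj(exp(-4*I*pi/5)) + 1*(1 + 3*exp(-2*I*pi/5) + 3*exp(4*I*pi/5) + 2*exp(2*I*pi/5))*conj(exp(-2*I*pi/5))]
      = (1/5)[(9) + (3 + 2*exp(-4*I*pi/5) + exp(-2*I*pi/5) + 3*exp(4*I*pi/5)) + (3 + 3*exp(-2*I*pi/5) + exp(-4*I*pi/5) + 2*exp(2*I*pi/5)) + (3 + 2*exp(-2*I*pi/5) + exp(4*I*pi/5) + 3*exp(2*I*pi/5)) + (3 + 3*exp(-4*I*pi/5) + exp(2*I*pi/5) + 2*exp(4*I*pi/5))] = 15/5 = 3
  <chi_rho, chi_2> = (1/5)[1*(9)*conj(1) + 1*(1 + 2*exp(-2*I*pi/5) + 3*exp(-4*I*pi/5) + 3*exp(2*I*pi/5))*conj(exp(4*I*pi/5)) + 1*(1 + 2*exp(-4*I*pi/5) + 3*exp(4*I*pi/5) + 3*exp(2*I*pi/5))*conj(exp(-2*I*pi/5)) + 1*(1 + 3*exp(-2*I*pi/5) + 3*exp(-4*I*pi/5) + 2*exp(4*I*pi/5))*conj(exp(2*I*pi/5)) + 1*(1 + 3*exp(-2*I*pi/5) + 3*exp(4*I*pi/5) + 2*exp(2*I*pi/5))*conj(exp(-4*I*pi/5))]
      = (1/5)[(9) + (3*exp(-2*I*pi/5) + exp(-4*I*pi/5) + 2*exp(4*I*pi/5) + 3*exp(2*I*pi/5)) + (2*exp(-2*I*pi/5) + 3*exp(-4*I*pi/5) + exp(2*I*pi/5) + 3*exp(4*I*pi/5)) + (3*exp(-4*I*pi/5) + exp(-2*I*pi/5) + 3*exp(4*I*pi/5) + 2*exp(2*I*pi/5)) + (3*exp(-2*I*pi/5) + 2*exp(-4*I*pi/5) + exp(4*I*pi/5) + 3*exp(2*I*pi/5))] = 0/5 = 0
  <chi_rho, chi_3> = (1/5)[1*(9)*conj(1) + 1*(1 + 2*exp(-2*I*pi/5) + 3*exp(-4*I*pi/5) + 3*exp(2*I*pi/5))*conj(exp(-4*I*pi/5)) + 1*(1 + 2*exp(-4*I*pi/5) + 3*exp(4*I*pi/5) + 3*exp(2*I*pi/5))*conj(exp(2*I*pi/5)) + 1*(1 + 3*exp(-2*I*pi/5) + 3*exp(-4*I*pi/5) + 2*exp(4*I*pi/5))*conj(exp(-2*I*pi/5)) + 1*(1 + 3*exp(-2*I*pi/5) + 3*exp(4*I*pi/5) + 2*exp(2*I*pi/5))*conj(exp(4*I*pi/5))]
      = (1/5)[(9) + (3 + 3*exp(-4*I*pi/5) + exp(4*I*pi/5) + 2*exp(2*I*pi/5)) + (3 + exp(-2*I*pi/5) + 2*exp(4*I*pi/5) + 3*exp(2*I*pi/5)) + (3 + 3*exp(-2*I*pi/5) + 2*exp(-4*I*pi/5) + exp(2*I*pi/5)) + (3 + 2*exp(-2*I*pi/5) + exp(-4*I*pi/5) + 3*exp(4*I*pi/5))] = 15/5 = 3
  <chi_rho, chi_4> = (1/5)[1*(9)*conj(1) + 1*(1 + 2*exp(-2*I*pi/5) + 3*exp(-4*I*pi/5) + 3*exp(2*I*pi/5))*conj(exp(-2*I*pi/5)) + 1*(1 + 2*exp(-4*I*pi/5) + 3*exp(4*I*pi/5) + 3*exp(2*I*pi/5))*conj(exp(-4*I*pi/5)) + 1*(1 + 3*exp(-2*I*pi/5) + 3*exp(-4*I*pi/5) + 2*exp(4*I*pi/5))*conj(exp(4*I*pi/5)) + 1*(1 + 3*exp(-2*I*pi/5) + 3*exp(4*I*pi/5) + 2*exp(2*I*pi/5))*conj(exp(2*I*pi/5))]
      = (1/5)[(9) + (2 + 3*exp(-2*I*pi/5) + exp(2*I*pi/5) + 3*exp(4*I*pi/5)) + (2 + 3*exp(-2*I*pi/5) + 3*exp(-4*I*pi/5) + exp(4*I*pi/5)) + (2 + exp(-4*I*pi/5) + 3*exp(4*I*pi/5) + 3*exp(2*I*pi/5)) + (2 + 3*exp(-4*I*pi/5) + exp(-2*I*pi/5) + 3*exp(2*I*pi/5))] = 10/5 = 2
(Exp terms are combined using exp(i*s)*conj(exp(i*t)) = exp(i*(s-t)), and sums of them are collapsed using the identity that for every m > 1 the m distinct m-th roots of unity sum to 0, e.g. 1 + exp(2*I*pi/3) + exp(-2*I*pi/3) = 0.)
Dimension check: dim(rho) = sum (mult * dim) = 1*1 + 3*1 + 0*1 + 3*1 + 2*1 = 9 = chi_rho(e) = 9.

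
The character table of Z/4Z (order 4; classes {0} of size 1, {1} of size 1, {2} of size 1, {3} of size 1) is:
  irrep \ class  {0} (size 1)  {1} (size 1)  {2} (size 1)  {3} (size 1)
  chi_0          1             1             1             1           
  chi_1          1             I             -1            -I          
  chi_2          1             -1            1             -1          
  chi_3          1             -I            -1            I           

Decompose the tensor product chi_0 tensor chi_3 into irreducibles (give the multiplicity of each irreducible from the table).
chi_0 tensor chi_3 = chi_3 (all other irreducibles have multiplicity 0).

Derivation: The character of a tensor product is the pointwise product (chi_0 * chi_3)(C) = chi_0(C) * chi_3(C):
  {0}: (1)*(1), {1}: (1)*(-I), {2}: (1)*(-1), {3}: (1)*(I)
so (chi_0 * chi_3) takes values
  {0} -> 1, {1} -> -I, {2} -> -1, {3} -> I.
Now take the inner product of this character with each irreducible chi from the table, <chi_0*chi_3, chi> = (1/4) sum_C |C| (chi_0*chi_3)(C) conj(chi(C)):
  <chi_0*chi_3, chi_0> = (1/4)[1*(1)*conj(1) + 1*(-I)*conj(1) + 1*(-1)*conj(1) + 1*(I)*conj(1)]
      = (1/4)[(1) + (-I) + (-1) + (I)] = 0/4 = 0
  <chi_0*chi_3, chi_1> = (1/4)[1*(1)*conj(1) + 1*(-I)*conj(I) + 1*(-1)*conj(-1) + 1*(I)*conj(-I)]
      = (1/4)[(1) + (-1) + (1) + (-1)] = 0/4 = 0
  <chi_0*chi_3, chi_2> = (1/4)[1*(1)*conj(1) + 1*(-I)*conj(-1) + 1*(-1)*conj(1) + 1*(I)*conj(-1)]
      = (1/4)[(1) + (I) + (-1) + (-I)] = 0/4 = 0
  <chi_0*chi_3, chi_3> = (1/4)[1*(1)*conj(1) + 1*(-I)*conj(-I) + 1*(-1)*conj(-1) + 1*(I)*conj(I)]
      = (1/4)[(1) + (1) + (1) + (1)] = 4/4 = 1
(Exp terms are combined using exp(i*s)*conj(exp(i*t)) = exp(i*(s-t)), and sums of them are collapsed using the identity that for every m > 1 the m distinct m-th roots of unity sum to 0, e.g. 1 + exp(2*I*pi/3) + exp(-2*I*pi/3) = 0.)
Hence the multiplicities are chi_3: 1. Dimension check: dim(chi_0)*dim(chi_3) = 1*1 = 1 and sum (mult * dim) = 1*1 = 1.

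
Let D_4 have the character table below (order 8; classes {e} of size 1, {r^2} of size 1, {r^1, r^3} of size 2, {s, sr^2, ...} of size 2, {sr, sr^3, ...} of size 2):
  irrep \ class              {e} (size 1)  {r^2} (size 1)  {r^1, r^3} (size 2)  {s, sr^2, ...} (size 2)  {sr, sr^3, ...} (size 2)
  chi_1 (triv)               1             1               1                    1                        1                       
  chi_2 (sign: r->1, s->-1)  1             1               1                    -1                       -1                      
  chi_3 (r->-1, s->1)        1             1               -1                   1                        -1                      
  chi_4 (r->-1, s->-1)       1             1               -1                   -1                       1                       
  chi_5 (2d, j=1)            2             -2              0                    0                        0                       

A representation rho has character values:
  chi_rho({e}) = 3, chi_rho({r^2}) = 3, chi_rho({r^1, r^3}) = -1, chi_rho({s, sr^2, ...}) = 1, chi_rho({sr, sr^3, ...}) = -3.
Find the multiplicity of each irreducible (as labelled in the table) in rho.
Multiplicities: chi_1: 0, chi_2: 1, chi_3: 2, chi_4: 0, chi_5: 0.

Working: Use <chi_rho, chi> = (1/|G|) sum_C |C| * chi_rho(C) * conj(chi(C)) with |G| = 8 for each irreducible chi in the table:
  <chi_rho, chi_1> = (1/8)[1*(3)*conj(1) + 1*(3)*conj(1) + 2*(-1)*conj(1) + 2*(1)*conj(1) + 2*(-3)*conj(1)]
      = (1/8)[(3) + (3) + (-2) + (2) + (-6)] = 0/8 = 0
  <chi_rho, chi_2> = (1/8)[1*(3)*conj(1) + 1*(3)*conj(1) + 2*(-1)*conj(1) + 2*(1)*conj(-1) + 2*(-3)*conj(-1)]
      = (1/8)[(3) + (3) + (-2) + (-2) + (6)] = 8/8 = 1
  <chi_rho, chi_3> = (1/8)[1*(3)*conj(1) + 1*(3)*conj(1) + 2*(-1)*conj(-1) + 2*(1)*conj(1) + 2*(-3)*conj(-1)]
      = (1/8)[(3) + (3) + (2) + (2) + (6)] = 16/8 = 2
  <chi_rho, chi_4> = (1/8)[1*(3)*conj(1) + 1*(3)*conj(1) + 2*(-1)*conj(-1) + 2*(1)*conj(-1) + 2*(-3)*conj(1)]
      = (1/8)[(3) + (3) + (2) + (-2) + (-6)] = 0/8 = 0
  <chi_rho, chi_5> = (1/8)[1*(3)*conj(2) + 1*(3)*conj(-2) + 2*(-1)*conj(0) + 2*(1)*conj(0) + 2*(-3)*conj(0)]
      = (1/8)[(6) + (-6) + (0) + (0) + (0)] = 0/8 = 0
Dimension check: dim(rho) = sum (mult * dim) = 0*1 + 1*1 + 2*1 + 0*1 + 0*2 = 3 = chi_rho(e) = 3.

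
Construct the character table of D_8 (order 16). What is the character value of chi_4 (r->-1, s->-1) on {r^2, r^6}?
Conjugacy classes: {e} of size 1, {r^4} of size 1, {r^1, r^7} of size 2, {r^2, r^6} of size 2, {r^3, r^5} of size 2, {s, sr^2, ...} of size 4, {sr, sr^3, ...} of size 4.
Character table:
  irrep \ class              {e} (size 1)  {r^4} (size 1)  {r^1, r^7} (size 2)  {r^2, r^6} (size 2)  {r^3, r^5} (size 2)  {s, sr^2, ...} (size 4)  {sr, sr^3, ...} (size 4)
  chi_1 (triv)               1             1               1                    1                    1                    1                        1                       
  chi_2 (sign: r->1, s->-1)  1             1               1                    1                    1                    -1                       -1                      
  chi_3 (r->-1, s->1)        1             1               -1                   1                    -1                   1                        -1                      
  chi_4 (r->-1, s->-1)       1             1               -1                   1                    -1                   -1                       1                       
  chi_5 (2d, j=1)            2             -2              sqrt(2)              0                    -sqrt(2)             0                        0                       
  chi_6 (2d, j=2)            2             2               0                    -2                   0                    0                        0                       
  chi_7 (2d, j=3)            2             -2              -sqrt(2)             0                    sqrt(2)              0                        0                       

Spot check: chi_4 (r->-1, s->-1) on {r^2, r^6} = 1.

Working: D_8 has order 2*8 = 16 with 7 conjugacy classes, hence 7 irreducibles. Sum of squared dims 1 + 1 + 1 + 1 + 4 + 4 + 4 = 16 = |G|. Linear characters come from the abelianisation; the 2-dimensional irreps have character r^k -> 2*cos(2*pi*j*k/8), reflections -> 0.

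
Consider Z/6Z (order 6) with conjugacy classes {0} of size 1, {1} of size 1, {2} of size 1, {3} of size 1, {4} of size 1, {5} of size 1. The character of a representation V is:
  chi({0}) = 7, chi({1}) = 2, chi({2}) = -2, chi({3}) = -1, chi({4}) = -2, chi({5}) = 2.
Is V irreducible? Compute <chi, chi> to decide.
Not irreducible (reducible): <chi, chi> = 11 > 1.

Justification: <chi, chi> = (1/|G|) sum_C |C| * |chi(C)|^2 = (1/6)[1*|7|^2 + 1*|2|^2 + 1*|-2|^2 + 1*|-1|^2 + 1*|-2|^2 + 1*|2|^2]
  = (1/6)[(49) + (4) + (4) + (1) + (4) + (4)] = 66/6 = 11.
(Exp terms are combined using exp(i*s)*conj(exp(i*t)) = exp(i*(s-t)), and sums of them are collapsed using the identity that for every m > 1 the m distinct m-th roots of unity sum to 0, e.g. 1 + exp(2*I*pi/3) + exp(-2*I*pi/3) = 0.)
A character is irreducible iff <chi, chi> = 1, so this representation is reducible.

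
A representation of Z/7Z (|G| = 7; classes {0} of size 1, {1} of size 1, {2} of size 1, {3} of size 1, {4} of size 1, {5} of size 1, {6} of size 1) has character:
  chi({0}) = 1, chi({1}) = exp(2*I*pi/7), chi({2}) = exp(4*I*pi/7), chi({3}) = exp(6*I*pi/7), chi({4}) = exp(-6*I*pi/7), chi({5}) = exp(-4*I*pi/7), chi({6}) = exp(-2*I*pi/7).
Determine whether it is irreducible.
Irreducible: <chi, chi> = 1.

Argument: <chi, chi> = (1/|G|) sum_C |C| * |chi(C)|^2 = (1/7)[1*|1|^2 + 1*|exp(2*I*pi/7)|^2 + 1*|exp(4*I*pi/7)|^2 + 1*|exp(6*I*pi/7)|^2 + 1*|exp(-6*I*pi/7)|^2 + 1*|exp(-4*I*pi/7)|^2 + 1*|exp(-2*I*pi/7)|^2]
  = (1/7)[(1) + (1) + (1) + (1) + (1) + (1) + (1)] = 7/7 = 1.
(Exp terms are combined using exp(i*s)*conj(exp(i*t)) = exp(i*(s-t)), and sums of them are collapsed using the identity that for every m > 1 the m distinct m-th roots of unity sum to 0, e.g. 1 + exp(2*I*pi/3) + exp(-2*I*pi/3) = 0.)
A character is irreducible iff <chi, chi> = 1, so this representation is irreducible.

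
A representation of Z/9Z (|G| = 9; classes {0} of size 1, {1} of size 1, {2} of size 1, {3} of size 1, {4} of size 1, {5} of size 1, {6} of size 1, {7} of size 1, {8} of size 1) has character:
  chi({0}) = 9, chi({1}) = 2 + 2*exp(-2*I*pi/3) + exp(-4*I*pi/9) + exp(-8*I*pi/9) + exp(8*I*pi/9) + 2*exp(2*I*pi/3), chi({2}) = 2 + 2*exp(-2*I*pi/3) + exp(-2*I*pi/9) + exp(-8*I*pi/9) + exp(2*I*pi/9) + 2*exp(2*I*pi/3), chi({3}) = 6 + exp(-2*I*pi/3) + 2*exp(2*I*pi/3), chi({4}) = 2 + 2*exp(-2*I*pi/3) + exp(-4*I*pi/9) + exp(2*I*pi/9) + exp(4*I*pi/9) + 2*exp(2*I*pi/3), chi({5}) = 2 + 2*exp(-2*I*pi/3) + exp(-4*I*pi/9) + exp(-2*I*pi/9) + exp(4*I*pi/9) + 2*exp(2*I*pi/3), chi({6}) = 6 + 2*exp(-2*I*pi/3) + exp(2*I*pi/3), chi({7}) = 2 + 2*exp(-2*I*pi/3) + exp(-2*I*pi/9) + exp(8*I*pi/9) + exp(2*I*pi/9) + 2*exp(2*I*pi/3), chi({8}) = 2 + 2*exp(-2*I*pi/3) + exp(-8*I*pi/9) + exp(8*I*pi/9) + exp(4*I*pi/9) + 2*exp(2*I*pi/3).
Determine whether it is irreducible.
Not irreducible (reducible): <chi, chi> = 15 > 1.

Explanation: <chi, chi> = (1/|G|) sum_C |C| * |chi(C)|^2 = (1/9)[1*|9|^2 + 1*|2 + 2*exp(-2*I*pi/3) + exp(-4*I*pi/9) + exp(-8*I*pi/9) + exp(8*I*pi/9) + 2*exp(2*I*pi/3)|^2 + 1*|2 + 2*exp(-2*I*pi/3) + exp(-2*I*pi/9) + exp(-8*I*pi/9) + exp(2*I*pi/9) + 2*exp(2*I*pi/3)|^2 + 1*|6 + exp(-2*I*pi/3) + 2*exp(2*I*pi/3)|^2 + 1*|2 + 2*exp(-2*I*pi/3) + exp(-4*I*pi/9) + exp(2*I*pi/9) + exp(4*I*pi/9) + 2*exp(2*I*pi/3)|^2 + 1*|2 + 2*exp(-2*I*pi/3) + exp(-4*I*pi/9) + exp(-2*I*pi/9) + exp(4*I*pi/9) + 2*exp(2*I*pi/3)|^2 + 1*|6 + 2*exp(-2*I*pi/3) + exp(2*I*pi/3)|^2 + 1*|2 + 2*exp(-2*I*pi/3) + exp(-2*I*pi/9) + exp(8*I*pi/9) + exp(2*I*pi/9) + 2*exp(2*I*pi/3)|^2 + 1*|2 + 2*exp(-2*I*pi/3) + exp(-8*I*pi/9) + exp(8*I*pi/9) + exp(4*I*pi/9) + 2*exp(2*I*pi/3)|^2]
  = (1/9)[(81) + (15 + 13*exp(-2*I*pi/3) + 7*exp(-4*I*pi/9) + 7*exp(-2*I*pi/9) + 6*exp(-8*I*pi/9) + 6*exp(8*I*pi/9) + 7*exp(2*I*pi/9) + 7*exp(4*I*pi/9) + 13*exp(2*I*pi/3)) + (15 + 13*exp(-2*I*pi/3) + 7*exp(-4*I*pi/9) + 6*exp(-2*I*pi/9) + 7*exp(-8*I*pi/9) + 7*exp(8*I*pi/9) + 6*exp(2*I*pi/9) + 7*exp(4*I*pi/9) + 13*exp(2*I*pi/3)) + (21) + (15 + 13*exp(-2*I*pi/3) + 6*exp(-4*I*pi/9) + 7*exp(-2*I*pi/9) + 7*exp(-8*I*pi/9) + 7*exp(8*I*pi/9) + 7*exp(2*I*pi/9) + 6*exp(4*I*pi/9) + 13*exp(2*I*pi/3)) + (15 + 13*exp(-2*I*pi/3) + 6*exp(-4*I*pi/9) + 7*exp(-2*I*pi/9) + 7*exp(-8*I*pi/9) + 7*exp(8*I*pi/9) + 7*exp(2*I*pi/9) + 6*exp(4*I*pi/9) + 13*exp(2*I*pi/3)) + (21) + (15 + 13*exp(-2*I*pi/3) + 7*exp(-4*I*pi/9) + 6*exp(-2*I*pi/9) + 7*exp(-8*I*pi/9) + 7*exp(8*I*pi/9) + 6*exp(2*I*pi/9) + 7*exp(4*I*pi/9) + 13*exp(2*I*pi/3)) + (15 + 13*exp(-2*I*pi/3) + 7*exp(-4*I*pi/9) + 7*exp(-2*I*pi/9) + 6*exp(-8*I*pi/9) + 6*exp(8*I*pi/9) + 7*exp(2*I*pi/9) + 7*exp(4*I*pi/9) + 13*exp(2*I*pi/3))] = 135/9 = 15.
(Exp terms are combined using exp(i*s)*conj(exp(i*t)) = exp(i*(s-t)), and sums of them are collapsed using the identity that for every m > 1 the m distinct m-th roots of unity sum to 0, e.g. 1 + exp(2*I*pi/3) + exp(-2*I*pi/3) = 0.)
A character is irreducible iff <chi, chi> = 1, so this representation is reducible.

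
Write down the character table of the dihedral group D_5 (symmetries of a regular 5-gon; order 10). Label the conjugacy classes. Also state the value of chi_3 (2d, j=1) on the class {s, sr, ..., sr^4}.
Conjugacy classes: {e} of size 1, {r^1, r^4} of size 2, {r^2, r^3} of size 2, {s, sr, ..., sr^4} of size 5.
Character table:
  irrep \ class              {e} (size 1)  {r^1, r^4} (size 2)  {r^2, r^3} (size 2)  {s, sr, ..., sr^4} (size 5)
  chi_1 (triv)               1             1                    1                    1                          
  chi_2 (sign: r->1, s->-1)  1             1                    1                    -1                         
  chi_3 (2d, j=1)            2             -1/2 + sqrt(5)/2     -sqrt(5)/2 - 1/2     0                          
  chi_4 (2d, j=2)            2             -sqrt(5)/2 - 1/2     -1/2 + sqrt(5)/2     0                          

Spot check: chi_3 (2d, j=1) on {s, sr, ..., sr^4} = 0.

Explanation: D_5 has order 2*5 = 10 with 4 conjugacy classes, hence 4 irreducibles. Sum of squared dims 1 + 1 + 4 + 4 = 10 = |G|. Linear characters come from the abelianisation; the 2-dimensional irreps have character r^k -> 2*cos(2*pi*j*k/5), reflections -> 0.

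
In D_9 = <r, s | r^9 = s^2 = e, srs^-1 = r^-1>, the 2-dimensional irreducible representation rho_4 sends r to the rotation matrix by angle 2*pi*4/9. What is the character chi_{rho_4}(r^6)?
chi_{rho_4}(r^6) = 2*cos(2*pi*4*6/9) = -1

Reasoning: rho_4(r^6) is rotation by angle 2*pi*4*6/9, whose trace is 2*cos(2*pi*4*6/9) = -1.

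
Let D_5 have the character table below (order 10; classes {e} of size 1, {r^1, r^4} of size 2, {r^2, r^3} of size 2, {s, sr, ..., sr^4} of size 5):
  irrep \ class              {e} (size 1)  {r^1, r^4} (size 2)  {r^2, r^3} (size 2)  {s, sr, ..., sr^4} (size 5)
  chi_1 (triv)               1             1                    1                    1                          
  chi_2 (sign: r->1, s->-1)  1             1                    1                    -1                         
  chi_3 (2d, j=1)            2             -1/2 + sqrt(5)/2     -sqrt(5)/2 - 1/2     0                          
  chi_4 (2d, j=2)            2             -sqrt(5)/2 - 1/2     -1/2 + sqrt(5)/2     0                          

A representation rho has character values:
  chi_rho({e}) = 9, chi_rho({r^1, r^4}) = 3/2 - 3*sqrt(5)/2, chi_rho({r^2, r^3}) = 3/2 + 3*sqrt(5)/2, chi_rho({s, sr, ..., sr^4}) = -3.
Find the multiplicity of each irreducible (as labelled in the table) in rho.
Multiplicities: chi_1: 0, chi_2: 3, chi_3: 0, chi_4: 3.

Proof sketch: Use <chi_rho, chi> = (1/|G|) sum_C |C| * chi_rho(C) * conj(chi(C)) with |G| = 10 for each irreducible chi in the table:
  <chi_rho, chi_1> = (1/10)[1*(9)*conj(1) + 2*(3/2 - 3*sqrt(5)/2)*conj(1) + 2*(3/2 + 3*sqrt(5)/2)*conj(1) + 5*(-3)*conj(1)]
      = (1/10)[(9) + (3 - 3*sqrt(5)) + (3 + 3*sqrt(5)) + (-15)] = 0/10 = 0
  <chi_rho, chi_2> = (1/10)[1*(9)*conj(1) + 2*(3/2 - 3*sqrt(5)/2)*conj(1) + 2*(3/2 + 3*sqrt(5)/2)*conj(1) + 5*(-3)*conj(-1)]
      = (1/10)[(9) + (3 - 3*sqrt(5)) + (3 + 3*sqrt(5)) + (15)] = 30/10 = 3
  <chi_rho, chi_3> = (1/10)[1*(9)*conj(2) + 2*(3/2 - 3*sqrt(5)/2)*conj(-1/2 + sqrt(5)/2) + 2*(3/2 + 3*sqrt(5)/2)*conj(-sqrt(5)/2 - 1/2) + 5*(-3)*conj(0)]
      = (1/10)[(18) + (-9 + 3*sqrt(5)) + (-9 - 3*sqrt(5)) + (0)] = 0/10 = 0
  <chi_rho, chi_4> = (1/10)[1*(9)*conj(2) + 2*(3/2 - 3*sqrt(5)/2)*conj(-sqrt(5)/2 - 1/2) + 2*(3/2 + 3*sqrt(5)/2)*conj(-1/2 + sqrt(5)/2) + 5*(-3)*conj(0)]
      = (1/10)[(18) + (6) + (6) + (0)] = 30/10 = 3
Dimension check: dim(rho) = sum (mult * dim) = 0*1 + 3*1 + 0*2 + 3*2 = 9 = chi_rho(e) = 9.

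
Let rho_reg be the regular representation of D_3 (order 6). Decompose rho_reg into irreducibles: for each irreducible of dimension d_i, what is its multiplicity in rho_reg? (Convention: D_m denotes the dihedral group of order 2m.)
Each irreducible V_i of dimension d_i appears with multiplicity d_i, i.e. rho_reg = (direct sum over all irreducibles V_i) d_i V_i. The irreducible dimensions for D_3 are 1, 1, 2: 2 irreducibles of dimension 1, each with multiplicity 1; 1 irreducible of dimension 2, with multiplicity 2. Total dimension 2*1*1 + 1*2*2 = 6 = |G|.

Justification: General theorem: in the regular representation of a finite group G, each irreducible appears with multiplicity equal to its dimension. Check: dim(rho_reg) = sum d_i^2 = 1 + 1 + 4 = 6 = |G|.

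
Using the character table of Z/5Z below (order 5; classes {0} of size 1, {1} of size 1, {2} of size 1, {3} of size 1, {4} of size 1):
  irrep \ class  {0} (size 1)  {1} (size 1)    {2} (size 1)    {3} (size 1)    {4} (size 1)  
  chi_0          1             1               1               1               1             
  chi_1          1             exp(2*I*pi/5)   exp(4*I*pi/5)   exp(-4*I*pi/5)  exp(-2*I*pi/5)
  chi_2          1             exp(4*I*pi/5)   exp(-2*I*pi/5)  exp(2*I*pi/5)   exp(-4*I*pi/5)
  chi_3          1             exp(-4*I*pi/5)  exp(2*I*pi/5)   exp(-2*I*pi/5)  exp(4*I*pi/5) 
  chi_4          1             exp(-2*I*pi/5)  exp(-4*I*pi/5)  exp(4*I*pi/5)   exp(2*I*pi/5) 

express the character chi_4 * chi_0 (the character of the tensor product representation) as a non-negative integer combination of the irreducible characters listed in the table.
chi_4 tensor chi_0 = chi_4 (all other irreducibles have multiplicity 0).

Details: The character of a tensor product is the pointwise product (chi_4 * chi_0)(C) = chi_4(C) * chi_0(C):
  {0}: (1)*(1), {1}: (exp(-2*I*pi/5))*(1), {2}: (exp(-4*I*pi/5))*(1), {3}: (exp(4*I*pi/5))*(1), {4}: (exp(2*I*pi/5))*(1)
so (chi_4 * chi_0) takes values
  {0} -> 1, {1} -> exp(-2*I*pi/5), {2} -> exp(-4*I*pi/5), {3} -> exp(4*I*pi/5), {4} -> exp(2*I*pi/5).
Now take the inner product of this character with each irreducible chi from the table, <chi_4*chi_0, chi> = (1/5) sum_C |C| (chi_4*chi_0)(C) conj(chi(C)):
  <chi_4*chi_0, chi_0> = (1/5)[1*(1)*conj(1) + 1*(exp(-2*I*pi/5))*conj(1) + 1*(exp(-4*I*pi/5))*conj(1) + 1*(exp(4*I*pi/5))*conj(1) + 1*(exp(2*I*pi/5))*conj(1)]
      = (1/5)[(1) + (exp(-2*I*pi/5)) + (exp(-4*I*pi/5)) + (exp(4*I*pi/5)) + (exp(2*I*pi/5))] = 0/5 = 0
  <chi_4*chi_0, chi_1> = (1/5)[1*(1)*conj(1) + 1*(exp(-2*I*pi/5))*conj(exp(2*I*pi/5)) + 1*(exp(-4*I*pi/5))*conj(exp(4*I*pi/5)) + 1*(exp(4*I*pi/5))*conj(exp(-4*I*pi/5)) + 1*(exp(2*I*pi/5))*conj(exp(-2*I*pi/5))]
      = (1/5)[(1) + (exp(-4*I*pi/5)) + (exp(2*I*pi/5)) + (exp(-2*I*pi/5)) + (exp(4*I*pi/5))] = 0/5 = 0
  <chi_4*chi_0, chi_2> = (1/5)[1*(1)*conj(1) + 1*(exp(-2*I*pi/5))*conj(exp(4*I*pi/5)) + 1*(exp(-4*I*pi/5))*conj(exp(-2*I*pi/5)) + 1*(exp(4*I*pi/5))*conj(exp(2*I*pi/5)) + 1*(exp(2*I*pi/5))*conj(exp(-4*I*pi/5))]
      = (1/5)[(1) + (exp(4*I*pi/5)) + (exp(-2*I*pi/5)) + (exp(2*I*pi/5)) + (exp(-4*I*pi/5))] = 0/5 = 0
  <chi_4*chi_0, chi_3> = (1/5)[1*(1)*conj(1) + 1*(exp(-2*I*pi/5))*conj(exp(-4*I*pi/5)) + 1*(exp(-4*I*pi/5))*conj(exp(2*I*pi/5)) + 1*(exp(4*I*pi/5))*conj(exp(-2*I*pi/5)) + 1*(exp(2*I*pi/5))*conj(exp(4*I*pi/5))]
      = (1/5)[(1) + (exp(2*I*pi/5)) + (exp(4*I*pi/5)) + (exp(-4*I*pi/5)) + (exp(-2*I*pi/5))] = 0/5 = 0
  <chi_4*chi_0, chi_4> = (1/5)[1*(1)*conj(1) + 1*(exp(-2*I*pi/5))*conj(exp(-2*I*pi/5)) + 1*(exp(-4*I*pi/5))*conj(exp(-4*I*pi/5)) + 1*(exp(4*I*pi/5))*conj(exp(4*I*pi/5)) + 1*(exp(2*I*pi/5))*conj(exp(2*I*pi/5))]
      = (1/5)[(1) + (1) + (1) + (1) + (1)] = 5/5 = 1
(Exp terms are combined using exp(i*s)*conj(exp(i*t)) = exp(i*(s-t)), and sums of them are collapsed using the identity that for every m > 1 the m distinct m-th roots of unity sum to 0, e.g. 1 + exp(2*I*pi/3) + exp(-2*I*pi/3) = 0.)
Hence the multiplicities are chi_4: 1. Dimension check: dim(chi_4)*dim(chi_0) = 1*1 = 1 and sum (mult * dim) = 1*1 = 1.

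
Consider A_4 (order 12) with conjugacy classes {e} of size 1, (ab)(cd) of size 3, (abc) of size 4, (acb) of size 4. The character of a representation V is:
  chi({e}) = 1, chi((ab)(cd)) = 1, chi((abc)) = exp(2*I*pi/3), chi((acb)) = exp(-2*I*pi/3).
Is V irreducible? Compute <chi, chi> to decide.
Irreducible: <chi, chi> = 1.

Derivation: <chi, chi> = (1/|G|) sum_C |C| * |chi(C)|^2 = (1/12)[1*|1|^2 + 3*|1|^2 + 4*|exp(2*I*pi/3)|^2 + 4*|exp(-2*I*pi/3)|^2]
  = (1/12)[(1) + (3) + (4) + (4)] = 12/12 = 1.
(Exp terms are combined using exp(i*s)*conj(exp(i*t)) = exp(i*(s-t)), and sums of them are collapsed using the identity that for every m > 1 the m distinct m-th roots of unity sum to 0, e.g. 1 + exp(2*I*pi/3) + exp(-2*I*pi/3) = 0.)
A character is irreducible iff <chi, chi> = 1, so this representation is irreducible.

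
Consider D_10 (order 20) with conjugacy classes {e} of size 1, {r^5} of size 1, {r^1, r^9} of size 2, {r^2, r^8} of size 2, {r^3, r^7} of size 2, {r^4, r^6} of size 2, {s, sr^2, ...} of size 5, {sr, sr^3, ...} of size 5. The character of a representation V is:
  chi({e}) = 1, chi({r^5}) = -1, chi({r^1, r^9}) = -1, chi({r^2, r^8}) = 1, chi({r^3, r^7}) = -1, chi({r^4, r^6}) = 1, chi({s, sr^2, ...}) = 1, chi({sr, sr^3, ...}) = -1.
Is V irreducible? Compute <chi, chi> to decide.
Irreducible: <chi, chi> = 1.

Solution. <chi, chi> = (1/|G|) sum_C |C| * |chi(C)|^2 = (1/20)[1*|1|^2 + 1*|-1|^2 + 2*|-1|^2 + 2*|1|^2 + 2*|-1|^2 + 2*|1|^2 + 5*|1|^2 + 5*|-1|^2]
  = (1/20)[(1) + (1) + (2) + (2) + (2) + (2) + (5) + (5)] = 20/20 = 1.
A character is irreducible iff <chi, chi> = 1, so this representation is irreducible.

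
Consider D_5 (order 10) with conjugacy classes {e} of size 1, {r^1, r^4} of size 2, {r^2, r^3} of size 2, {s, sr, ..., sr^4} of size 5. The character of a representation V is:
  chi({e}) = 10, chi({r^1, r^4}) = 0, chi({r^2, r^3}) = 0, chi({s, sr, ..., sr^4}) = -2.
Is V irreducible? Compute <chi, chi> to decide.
Not irreducible (reducible): <chi, chi> = 12 > 1.

Why: <chi, chi> = (1/|G|) sum_C |C| * |chi(C)|^2 = (1/10)[1*|10|^2 + 2*|0|^2 + 2*|0|^2 + 5*|-2|^2]
  = (1/10)[(100) + (0) + (0) + (20)] = 120/10 = 12.
A character is irreducible iff <chi, chi> = 1, so this representation is reducible.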